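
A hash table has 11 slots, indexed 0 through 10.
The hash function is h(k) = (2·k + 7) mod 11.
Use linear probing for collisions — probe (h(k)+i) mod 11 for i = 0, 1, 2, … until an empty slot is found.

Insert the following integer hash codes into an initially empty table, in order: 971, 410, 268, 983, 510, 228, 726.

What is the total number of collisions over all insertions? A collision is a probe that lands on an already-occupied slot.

4

Insert 971: h=2, slot 2 empty → index 2.
Insert 410: h=2, slot 2 occupied → index 3.
Insert 268: h=4, slot 4 empty → index 4.
Insert 983: h=4, slot 4 occupied → index 5.
Insert 510: h=4, slots 4,5 occupied → index 6.
Insert 228: h=1, slot 1 empty → index 1.
Insert 726: h=7, slot 7 empty → index 7.
Table: [—, 228, 971, 410, 268, 983, 510, 726, —, —, —]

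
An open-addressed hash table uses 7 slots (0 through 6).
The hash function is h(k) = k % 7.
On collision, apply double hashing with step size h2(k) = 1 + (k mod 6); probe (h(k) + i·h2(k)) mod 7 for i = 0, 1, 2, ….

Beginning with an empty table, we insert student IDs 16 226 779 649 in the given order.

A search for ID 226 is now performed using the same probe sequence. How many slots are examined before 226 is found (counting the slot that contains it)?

2

16: h=2 -> slot 2
226: h=2, h2=5, probe 2,0 -> slot 0
779: h=2, h2=6, probe 2,1 -> slot 1
649: h=5 -> slot 5
Table: [226, 779, 16, ∅, ∅, 649, ∅]
Lookup 226: h=2, h2=5, probe 2,0 → found at 0.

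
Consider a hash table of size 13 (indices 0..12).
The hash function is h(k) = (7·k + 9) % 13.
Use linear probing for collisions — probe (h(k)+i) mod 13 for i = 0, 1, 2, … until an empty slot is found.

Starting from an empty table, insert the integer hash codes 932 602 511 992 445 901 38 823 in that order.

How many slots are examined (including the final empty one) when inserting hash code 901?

4

932: h=7 => slot 7
602: h=11 => slot 11
511: h=11, probe 11,12 => slot 12
992: h=11, probe 11,12,0 => slot 0
445: h=4 => slot 4
901: h=11, probe 11,12,0,1 => slot 1
38: h=2 => slot 2
823: h=11, probe 11,12,0,1,2,3 => slot 3
Table: [992, 901, 38, 823, 445, —, —, 932, —, —, —, 602, 511]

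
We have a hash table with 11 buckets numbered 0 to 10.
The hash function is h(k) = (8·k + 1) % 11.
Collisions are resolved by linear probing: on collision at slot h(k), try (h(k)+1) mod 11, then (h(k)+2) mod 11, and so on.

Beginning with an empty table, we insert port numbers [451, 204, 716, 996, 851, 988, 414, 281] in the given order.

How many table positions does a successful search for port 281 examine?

451 hashes to 1; slot 1 is free => place at 1.
204 hashes to 5; slot 5 is free => place at 5.
716 hashes to 9; slot 9 is free => place at 9.
996 hashes to 5; 5 taken => place at 6.
851 hashes to 0; slot 0 is free => place at 0.
988 hashes to 7; slot 7 is free => place at 7.
414 hashes to 2; slot 2 is free => place at 2.
281 hashes to 5; 5,6,7 taken => place at 8.
Table: [851, 451, 414, ∅, ∅, 204, 996, 988, 281, 716, ∅]
Lookup 281: h=5, probe 5,6,7,8 → found at 8.

4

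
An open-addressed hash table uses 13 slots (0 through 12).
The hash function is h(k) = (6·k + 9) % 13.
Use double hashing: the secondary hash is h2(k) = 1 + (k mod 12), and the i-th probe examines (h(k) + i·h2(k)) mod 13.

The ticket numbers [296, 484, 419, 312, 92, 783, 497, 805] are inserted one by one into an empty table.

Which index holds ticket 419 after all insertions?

0

296: h=4 => slot 4
484: h=1 => slot 1
419: h=1, h2=12, probe 1,0 => slot 0
312: h=9 => slot 9
92: h=2 => slot 2
783: h=1, h2=4, probe 1,5 => slot 5
497: h=1, h2=6, probe 1,7 => slot 7
805: h=3 => slot 3
Table: [419, 484, 92, 805, 296, 783, ., 497, ., 312, ., ., .]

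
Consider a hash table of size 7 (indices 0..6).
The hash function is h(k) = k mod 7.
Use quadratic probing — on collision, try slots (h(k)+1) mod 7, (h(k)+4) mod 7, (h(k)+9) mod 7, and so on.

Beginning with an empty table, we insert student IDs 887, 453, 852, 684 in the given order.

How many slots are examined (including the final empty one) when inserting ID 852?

3

Insert 887: h=5, slot 5 empty => index 5.
Insert 453: h=5, slot 5 occupied => index 6.
Insert 852: h=5, slots 5,6 occupied => index 2.
Insert 684: h=5, slots 5,6,2 occupied => index 0.
Table: [684, -, 852, -, -, 887, 453]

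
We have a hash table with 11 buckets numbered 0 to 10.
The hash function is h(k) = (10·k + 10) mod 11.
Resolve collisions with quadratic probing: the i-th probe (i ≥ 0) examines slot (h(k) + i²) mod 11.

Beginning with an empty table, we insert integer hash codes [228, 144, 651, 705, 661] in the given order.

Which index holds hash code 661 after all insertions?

Insert 228: h=2, slot 2 empty → index 2.
Insert 144: h=9, slot 9 empty → index 9.
Insert 651: h=8, slot 8 empty → index 8.
Insert 705: h=9, slot 9 occupied → index 10.
Insert 661: h=9, slots 9,10,2 occupied → index 7.
Table: [-, -, 228, -, -, -, -, 661, 651, 144, 705]

7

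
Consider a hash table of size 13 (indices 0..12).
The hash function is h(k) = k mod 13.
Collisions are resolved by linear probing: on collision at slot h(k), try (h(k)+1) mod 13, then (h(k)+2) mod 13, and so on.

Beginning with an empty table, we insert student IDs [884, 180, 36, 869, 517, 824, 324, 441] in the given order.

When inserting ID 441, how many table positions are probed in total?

5

884: h=0 => slot 0
180: h=11 => slot 11
36: h=10 => slot 10
869: h=11, probe 11,12 => slot 12
517: h=10, probe 10,11,12,0,1 => slot 1
824: h=5 => slot 5
324: h=12, probe 12,0,1,2 => slot 2
441: h=12, probe 12,0,1,2,3 => slot 3
Table: [884, 517, 324, 441, _, 824, _, _, _, _, 36, 180, 869]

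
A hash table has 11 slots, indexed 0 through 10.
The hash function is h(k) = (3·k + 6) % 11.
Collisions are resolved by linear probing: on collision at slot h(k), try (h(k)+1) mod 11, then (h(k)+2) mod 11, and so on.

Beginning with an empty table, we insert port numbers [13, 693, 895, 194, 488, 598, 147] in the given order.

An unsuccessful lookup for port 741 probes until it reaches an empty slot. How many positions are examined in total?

5

13 hashes to 1; slot 1 is free → place at 1.
693 hashes to 6; slot 6 is free → place at 6.
895 hashes to 7; slot 7 is free → place at 7.
194 hashes to 5; slot 5 is free → place at 5.
488 hashes to 7; 7 taken → place at 8.
598 hashes to 7; 7,8 taken → place at 9.
147 hashes to 7; 7,8,9 taken → place at 10.
Table: [-, 13, -, -, -, 194, 693, 895, 488, 598, 147]
Lookup 741: h=7, probe 7,8,9,10,0 → slot 0 empty, not found.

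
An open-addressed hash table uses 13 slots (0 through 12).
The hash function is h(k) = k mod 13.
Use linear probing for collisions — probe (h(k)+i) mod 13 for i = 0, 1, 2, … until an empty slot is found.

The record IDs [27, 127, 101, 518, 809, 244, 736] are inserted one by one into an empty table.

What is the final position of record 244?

Insert 27: h=1, slot 1 empty → index 1.
Insert 127: h=10, slot 10 empty → index 10.
Insert 101: h=10, slot 10 occupied → index 11.
Insert 518: h=11, slot 11 occupied → index 12.
Insert 809: h=3, slot 3 empty → index 3.
Insert 244: h=10, slots 10,11,12 occupied → index 0.
Insert 736: h=8, slot 8 empty → index 8.
Table: [244, 27, ., 809, ., ., ., ., 736, ., 127, 101, 518]

0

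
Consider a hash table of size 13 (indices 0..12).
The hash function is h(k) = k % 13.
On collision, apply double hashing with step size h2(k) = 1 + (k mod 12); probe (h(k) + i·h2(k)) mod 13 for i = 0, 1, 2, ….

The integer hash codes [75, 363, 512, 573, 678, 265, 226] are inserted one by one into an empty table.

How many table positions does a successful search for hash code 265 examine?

2

75: h=10 => slot 10
363: h=12 => slot 12
512: h=5 => slot 5
573: h=1 => slot 1
678: h=2 => slot 2
265: h=5, h2=2, probe 5,7 => slot 7
226: h=5, h2=11, probe 5,3 => slot 3
Table: [∅, 573, 678, 226, ∅, 512, ∅, 265, ∅, ∅, 75, ∅, 363]
Lookup 265: h=5, h2=2, probe 5,7 → found at 7.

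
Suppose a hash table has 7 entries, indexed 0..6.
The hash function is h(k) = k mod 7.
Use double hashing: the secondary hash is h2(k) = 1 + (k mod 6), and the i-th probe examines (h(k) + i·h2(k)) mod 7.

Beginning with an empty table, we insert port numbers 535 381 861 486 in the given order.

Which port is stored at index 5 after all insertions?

535: h=3 → slot 3
381: h=3, h2=4, probe 3,0 → slot 0
861: h=0, h2=4, probe 0,4 → slot 4
486: h=3, h2=1, probe 3,4,5 → slot 5
Table: [381, -, -, 535, 861, 486, -]

486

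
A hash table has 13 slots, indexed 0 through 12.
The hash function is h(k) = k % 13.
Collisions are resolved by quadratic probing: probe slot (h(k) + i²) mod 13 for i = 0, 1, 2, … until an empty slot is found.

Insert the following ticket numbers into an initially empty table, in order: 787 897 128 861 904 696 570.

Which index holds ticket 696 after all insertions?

10

787: h=7 -> slot 7
897: h=0 -> slot 0
128: h=11 -> slot 11
861: h=3 -> slot 3
904: h=7, probe 7,8 -> slot 8
696: h=7, probe 7,8,11,3,10 -> slot 10
570: h=11, probe 11,12 -> slot 12
Table: [897, _, _, 861, _, _, _, 787, 904, _, 696, 128, 570]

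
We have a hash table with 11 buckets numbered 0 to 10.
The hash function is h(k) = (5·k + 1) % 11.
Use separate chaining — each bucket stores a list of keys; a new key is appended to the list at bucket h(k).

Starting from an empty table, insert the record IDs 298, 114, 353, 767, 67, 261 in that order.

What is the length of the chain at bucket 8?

298 -> bucket 6
114 -> bucket 10
353 -> bucket 6 (collision)
767 -> bucket 8
67 -> bucket 6 (collision)
261 -> bucket 8 (collision)
Final buckets:
0: —
1: —
2: —
3: —
4: —
5: —
6: 298 -> 353 -> 67
7: —
8: 767 -> 261
9: —
10: 114

2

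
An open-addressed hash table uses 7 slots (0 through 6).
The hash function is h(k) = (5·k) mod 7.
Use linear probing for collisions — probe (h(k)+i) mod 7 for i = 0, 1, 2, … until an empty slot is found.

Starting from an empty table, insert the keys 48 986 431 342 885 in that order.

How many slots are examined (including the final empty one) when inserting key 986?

Insert 48: h=2, slot 2 empty → index 2.
Insert 986: h=2, slot 2 occupied → index 3.
Insert 431: h=6, slot 6 empty → index 6.
Insert 342: h=2, slots 2,3 occupied → index 4.
Insert 885: h=1, slot 1 empty → index 1.
Table: [_, 885, 48, 986, 342, _, 431]

2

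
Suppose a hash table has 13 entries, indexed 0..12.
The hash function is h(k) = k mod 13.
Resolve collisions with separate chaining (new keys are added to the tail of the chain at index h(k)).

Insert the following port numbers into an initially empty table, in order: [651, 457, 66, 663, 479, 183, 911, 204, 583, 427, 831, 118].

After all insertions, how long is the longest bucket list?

5

651 -> bucket 1
457 -> bucket 2
66 -> bucket 1 (collision)
663 -> bucket 0
479 -> bucket 11
183 -> bucket 1 (collision)
911 -> bucket 1 (collision)
204 -> bucket 9
583 -> bucket 11 (collision)
427 -> bucket 11 (collision)
831 -> bucket 12
118 -> bucket 1 (collision)
Final buckets:
0: 663
1: 651 -> 66 -> 183 -> 911 -> 118
2: 457
3: .
4: .
5: .
6: .
7: .
8: .
9: 204
10: .
11: 479 -> 583 -> 427
12: 831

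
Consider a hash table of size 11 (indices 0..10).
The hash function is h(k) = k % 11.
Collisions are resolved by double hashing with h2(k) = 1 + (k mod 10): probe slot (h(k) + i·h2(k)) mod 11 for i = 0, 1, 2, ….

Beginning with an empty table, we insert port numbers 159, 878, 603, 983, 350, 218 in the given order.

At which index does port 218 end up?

7

Insert 159: h=5, slot 5 empty => index 5.
Insert 878: h=9, slot 9 empty => index 9.
Insert 603: h=9, h2=4, slot 9 occupied => index 2.
Insert 983: h=4, slot 4 empty => index 4.
Insert 350: h=9, h2=1, slot 9 occupied => index 10.
Insert 218: h=9, h2=9, slot 9 occupied => index 7.
Table: [., ., 603, ., 983, 159, ., 218, ., 878, 350]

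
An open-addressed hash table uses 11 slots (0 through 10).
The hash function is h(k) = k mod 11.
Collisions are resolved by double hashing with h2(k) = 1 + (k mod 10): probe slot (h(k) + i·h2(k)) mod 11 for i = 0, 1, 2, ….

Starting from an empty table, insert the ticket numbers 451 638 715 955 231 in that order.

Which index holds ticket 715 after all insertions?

6

451: h=0 -> slot 0
638: h=0, h2=9, probe 0,9 -> slot 9
715: h=0, h2=6, probe 0,6 -> slot 6
955: h=9, h2=6, probe 9,4 -> slot 4
231: h=0, h2=2, probe 0,2 -> slot 2
Table: [451, —, 231, —, 955, —, 715, —, —, 638, —]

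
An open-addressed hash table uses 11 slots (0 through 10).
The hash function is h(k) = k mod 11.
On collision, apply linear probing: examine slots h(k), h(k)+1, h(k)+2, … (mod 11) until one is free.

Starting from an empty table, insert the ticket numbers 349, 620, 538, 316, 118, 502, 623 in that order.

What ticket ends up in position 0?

349 hashes to 8; slot 8 is free => place at 8.
620 hashes to 4; slot 4 is free => place at 4.
538 hashes to 10; slot 10 is free => place at 10.
316 hashes to 8; 8 taken => place at 9.
118 hashes to 8; 8,9,10 taken => place at 0.
502 hashes to 7; slot 7 is free => place at 7.
623 hashes to 7; 7,8,9,10,0 taken => place at 1.
Table: [118, 623, _, _, 620, _, _, 502, 349, 316, 538]

118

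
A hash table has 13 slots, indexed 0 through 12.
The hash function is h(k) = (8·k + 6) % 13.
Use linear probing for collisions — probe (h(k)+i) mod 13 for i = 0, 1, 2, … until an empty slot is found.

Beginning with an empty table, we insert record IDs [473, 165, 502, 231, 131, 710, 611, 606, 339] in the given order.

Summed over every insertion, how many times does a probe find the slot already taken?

473: h=7 → slot 7
165: h=0 → slot 0
502: h=5 → slot 5
231: h=8 → slot 8
131: h=1 → slot 1
710: h=5, probe 5,6 → slot 6
611: h=6, probe 6,7,8,9 → slot 9
606: h=5, probe 5,6,7,8,9,10 → slot 10
339: h=1, probe 1,2 → slot 2
Table: [165, 131, 339, ., ., 502, 710, 473, 231, 611, 606, ., .]

10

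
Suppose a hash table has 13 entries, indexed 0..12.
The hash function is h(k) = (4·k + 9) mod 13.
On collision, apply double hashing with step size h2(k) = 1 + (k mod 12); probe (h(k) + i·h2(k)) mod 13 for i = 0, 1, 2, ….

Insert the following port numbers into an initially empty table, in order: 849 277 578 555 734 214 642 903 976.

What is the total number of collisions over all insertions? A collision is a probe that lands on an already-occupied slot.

4

Insert 849: h=12, slot 12 empty -> index 12.
Insert 277: h=12, h2=2, slot 12 occupied -> index 1.
Insert 578: h=7, slot 7 empty -> index 7.
Insert 555: h=6, slot 6 empty -> index 6.
Insert 734: h=7, h2=3, slot 7 occupied -> index 10.
Insert 214: h=7, h2=11, slot 7 occupied -> index 5.
Insert 642: h=3, slot 3 empty -> index 3.
Insert 903: h=7, h2=4, slot 7 occupied -> index 11.
Insert 976: h=0, slot 0 empty -> index 0.
Table: [976, 277, —, 642, —, 214, 555, 578, —, —, 734, 903, 849]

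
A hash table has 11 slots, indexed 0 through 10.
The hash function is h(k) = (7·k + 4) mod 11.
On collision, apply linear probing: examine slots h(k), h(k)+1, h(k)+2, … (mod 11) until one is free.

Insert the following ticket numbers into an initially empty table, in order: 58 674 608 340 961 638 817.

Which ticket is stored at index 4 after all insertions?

674

58: h=3 → slot 3
674: h=3, probe 3,4 → slot 4
608: h=3, probe 3,4,5 → slot 5
340: h=8 → slot 8
961: h=10 → slot 10
638: h=4, probe 4,5,6 → slot 6
817: h=3, probe 3,4,5,6,7 → slot 7
Table: [∅, ∅, ∅, 58, 674, 608, 638, 817, 340, ∅, 961]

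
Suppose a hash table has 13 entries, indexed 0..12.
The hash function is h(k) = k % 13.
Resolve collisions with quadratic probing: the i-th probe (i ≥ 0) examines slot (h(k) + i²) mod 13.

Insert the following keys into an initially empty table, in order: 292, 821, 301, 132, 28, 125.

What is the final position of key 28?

Insert 292: h=6, slot 6 empty → index 6.
Insert 821: h=2, slot 2 empty → index 2.
Insert 301: h=2, slot 2 occupied → index 3.
Insert 132: h=2, slots 2,3,6 occupied → index 11.
Insert 28: h=2, slots 2,3,6,11 occupied → index 5.
Insert 125: h=8, slot 8 empty → index 8.
Table: [∅, ∅, 821, 301, ∅, 28, 292, ∅, 125, ∅, ∅, 132, ∅]

5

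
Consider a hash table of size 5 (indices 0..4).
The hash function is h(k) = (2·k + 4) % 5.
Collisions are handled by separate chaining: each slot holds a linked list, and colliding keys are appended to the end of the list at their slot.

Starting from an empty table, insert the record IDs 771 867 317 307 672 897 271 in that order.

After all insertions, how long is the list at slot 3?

Insert 771: h=1, bucket 1 empty -> new chain.
Insert 867: h=3, bucket 3 empty -> new chain.
Insert 317: h=3, bucket 3 nonempty -> append to chain.
Insert 307: h=3, bucket 3 nonempty -> append to chain.
Insert 672: h=3, bucket 3 nonempty -> append to chain.
Insert 897: h=3, bucket 3 nonempty -> append to chain.
Insert 271: h=1, bucket 1 nonempty -> append to chain.
Final buckets:
0: _
1: 771 -> 271
2: _
3: 867 -> 317 -> 307 -> 672 -> 897
4: _

5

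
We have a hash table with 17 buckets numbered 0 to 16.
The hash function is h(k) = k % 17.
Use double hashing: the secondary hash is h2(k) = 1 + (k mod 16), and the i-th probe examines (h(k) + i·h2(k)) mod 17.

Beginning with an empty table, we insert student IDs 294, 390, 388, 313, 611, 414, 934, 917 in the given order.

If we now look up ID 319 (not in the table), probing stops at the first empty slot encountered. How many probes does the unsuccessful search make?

294 hashes to 5; slot 5 is free → place at 5.
390 hashes to 16; slot 16 is free → place at 16.
388 hashes to 14; slot 14 is free → place at 14.
313 hashes to 7; slot 7 is free → place at 7.
611 hashes to 16, h2=4; 16 taken → place at 3.
414 hashes to 6; slot 6 is free → place at 6.
934 hashes to 16, h2=7; 16,6 taken → place at 13.
917 hashes to 16, h2=6; 16,5 taken → place at 11.
Table: [∅, ∅, ∅, 611, ∅, 294, 414, 313, ∅, ∅, ∅, 917, ∅, 934, 388, ∅, 390]
Lookup 319: h=13, h2=16, probe 13,12 → slot 12 empty, not found.

2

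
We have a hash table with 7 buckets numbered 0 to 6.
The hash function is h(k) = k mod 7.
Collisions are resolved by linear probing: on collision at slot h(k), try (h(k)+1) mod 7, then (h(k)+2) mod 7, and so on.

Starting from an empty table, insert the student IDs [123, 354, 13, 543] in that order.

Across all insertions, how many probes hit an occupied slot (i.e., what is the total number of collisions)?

Insert 123: h=4, slot 4 empty -> index 4.
Insert 354: h=4, slot 4 occupied -> index 5.
Insert 13: h=6, slot 6 empty -> index 6.
Insert 543: h=4, slots 4,5,6 occupied -> index 0.
Table: [543, -, -, -, 123, 354, 13]

4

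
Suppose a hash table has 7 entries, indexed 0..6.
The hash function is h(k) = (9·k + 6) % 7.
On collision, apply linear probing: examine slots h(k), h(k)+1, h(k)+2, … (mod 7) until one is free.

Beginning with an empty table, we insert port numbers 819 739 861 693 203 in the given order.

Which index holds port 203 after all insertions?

819 hashes to 6; slot 6 is free -> place at 6.
739 hashes to 0; slot 0 is free -> place at 0.
861 hashes to 6; 6,0 taken -> place at 1.
693 hashes to 6; 6,0,1 taken -> place at 2.
203 hashes to 6; 6,0,1,2 taken -> place at 3.
Table: [739, 861, 693, 203, ., ., 819]

3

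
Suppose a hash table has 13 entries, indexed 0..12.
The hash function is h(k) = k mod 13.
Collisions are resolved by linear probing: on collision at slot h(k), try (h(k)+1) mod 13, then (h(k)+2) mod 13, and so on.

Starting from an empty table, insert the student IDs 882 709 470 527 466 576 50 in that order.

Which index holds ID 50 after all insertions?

882: h=11 → slot 11
709: h=7 → slot 7
470: h=2 → slot 2
527: h=7, probe 7,8 → slot 8
466: h=11, probe 11,12 → slot 12
576: h=4 → slot 4
50: h=11, probe 11,12,0 → slot 0
Table: [50, -, 470, -, 576, -, -, 709, 527, -, -, 882, 466]

0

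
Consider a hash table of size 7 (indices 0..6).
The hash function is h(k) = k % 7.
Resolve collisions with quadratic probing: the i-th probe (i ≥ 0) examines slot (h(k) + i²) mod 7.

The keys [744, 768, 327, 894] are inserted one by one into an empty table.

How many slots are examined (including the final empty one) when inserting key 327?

744: h=2 -> slot 2
768: h=5 -> slot 5
327: h=5, probe 5,6 -> slot 6
894: h=5, probe 5,6,2,0 -> slot 0
Table: [894, —, 744, —, —, 768, 327]

2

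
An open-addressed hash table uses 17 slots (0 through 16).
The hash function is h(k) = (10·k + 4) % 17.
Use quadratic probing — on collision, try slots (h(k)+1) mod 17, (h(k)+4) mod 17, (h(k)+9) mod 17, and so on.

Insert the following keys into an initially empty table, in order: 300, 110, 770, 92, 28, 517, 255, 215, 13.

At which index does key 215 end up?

11

Insert 300: h=12, slot 12 empty => index 12.
Insert 110: h=16, slot 16 empty => index 16.
Insert 770: h=3, slot 3 empty => index 3.
Insert 92: h=6, slot 6 empty => index 6.
Insert 28: h=12, slot 12 occupied => index 13.
Insert 517: h=6, slot 6 occupied => index 7.
Insert 255: h=4, slot 4 empty => index 4.
Insert 215: h=12, slots 12,13,16,4 occupied => index 11.
Insert 13: h=15, slot 15 empty => index 15.
Table: [∅, ∅, ∅, 770, 255, ∅, 92, 517, ∅, ∅, ∅, 215, 300, 28, ∅, 13, 110]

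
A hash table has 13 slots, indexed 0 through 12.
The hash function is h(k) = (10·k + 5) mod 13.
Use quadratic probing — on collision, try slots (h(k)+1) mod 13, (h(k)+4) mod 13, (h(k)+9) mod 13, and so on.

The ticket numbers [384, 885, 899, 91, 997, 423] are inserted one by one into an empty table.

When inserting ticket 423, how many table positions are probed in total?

384 hashes to 10; slot 10 is free -> place at 10.
885 hashes to 2; slot 2 is free -> place at 2.
899 hashes to 12; slot 12 is free -> place at 12.
91 hashes to 5; slot 5 is free -> place at 5.
997 hashes to 4; slot 4 is free -> place at 4.
423 hashes to 10; 10 taken -> place at 11.
Table: [∅, ∅, 885, ∅, 997, 91, ∅, ∅, ∅, ∅, 384, 423, 899]

2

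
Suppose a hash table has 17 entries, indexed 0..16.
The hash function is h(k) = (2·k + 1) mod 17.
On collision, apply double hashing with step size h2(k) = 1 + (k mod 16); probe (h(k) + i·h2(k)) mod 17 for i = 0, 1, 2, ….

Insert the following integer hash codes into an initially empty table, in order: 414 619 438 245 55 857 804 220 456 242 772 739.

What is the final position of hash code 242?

1

414: h=13 -> slot 13
619: h=15 -> slot 15
438: h=10 -> slot 10
245: h=15, h2=6, probe 15,4 -> slot 4
55: h=9 -> slot 9
857: h=15, h2=10, probe 15,8 -> slot 8
804: h=11 -> slot 11
220: h=16 -> slot 16
456: h=12 -> slot 12
242: h=9, h2=3, probe 9,12,15,1 -> slot 1
772: h=15, h2=5, probe 15,3 -> slot 3
739: h=0 -> slot 0
Table: [739, 242, _, 772, 245, _, _, _, 857, 55, 438, 804, 456, 414, _, 619, 220]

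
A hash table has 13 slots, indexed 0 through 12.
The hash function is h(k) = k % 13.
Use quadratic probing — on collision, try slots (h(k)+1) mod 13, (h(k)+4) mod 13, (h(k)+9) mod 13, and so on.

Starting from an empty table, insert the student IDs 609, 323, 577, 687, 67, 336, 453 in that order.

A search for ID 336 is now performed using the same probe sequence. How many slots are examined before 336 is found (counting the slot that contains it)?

609: h=11 => slot 11
323: h=11, probe 11,12 => slot 12
577: h=5 => slot 5
687: h=11, probe 11,12,2 => slot 2
67: h=2, probe 2,3 => slot 3
336: h=11, probe 11,12,2,7 => slot 7
453: h=11, probe 11,12,2,7,1 => slot 1
Table: [_, 453, 687, 67, _, 577, _, 336, _, _, _, 609, 323]
Lookup 336: h=11, probe 11,12,2,7 → found at 7.

4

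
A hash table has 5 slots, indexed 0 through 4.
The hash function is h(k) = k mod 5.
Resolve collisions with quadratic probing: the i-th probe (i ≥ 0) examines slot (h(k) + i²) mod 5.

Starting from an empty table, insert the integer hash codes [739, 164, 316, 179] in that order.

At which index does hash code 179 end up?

739 hashes to 4; slot 4 is free -> place at 4.
164 hashes to 4; 4 taken -> place at 0.
316 hashes to 1; slot 1 is free -> place at 1.
179 hashes to 4; 4,0 taken -> place at 3.
Table: [164, 316, ∅, 179, 739]

3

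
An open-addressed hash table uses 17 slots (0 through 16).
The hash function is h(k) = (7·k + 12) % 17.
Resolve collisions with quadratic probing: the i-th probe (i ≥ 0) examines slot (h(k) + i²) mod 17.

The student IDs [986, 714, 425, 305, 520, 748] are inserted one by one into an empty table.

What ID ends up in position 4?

986: h=12 → slot 12
714: h=12, probe 12,13 → slot 13
425: h=12, probe 12,13,16 → slot 16
305: h=5 → slot 5
520: h=14 → slot 14
748: h=12, probe 12,13,16,4 → slot 4
Table: [-, -, -, -, 748, 305, -, -, -, -, -, -, 986, 714, 520, -, 425]

748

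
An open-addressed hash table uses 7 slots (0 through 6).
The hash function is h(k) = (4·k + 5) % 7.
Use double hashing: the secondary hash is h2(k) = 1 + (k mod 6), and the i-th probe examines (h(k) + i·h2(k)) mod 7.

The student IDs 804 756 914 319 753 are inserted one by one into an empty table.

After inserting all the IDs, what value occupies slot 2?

319

Insert 804: h=1, slot 1 empty -> index 1.
Insert 756: h=5, slot 5 empty -> index 5.
Insert 914: h=0, slot 0 empty -> index 0.
Insert 319: h=0, h2=2, slot 0 occupied -> index 2.
Insert 753: h=0, h2=4, slot 0 occupied -> index 4.
Table: [914, 804, 319, -, 753, 756, -]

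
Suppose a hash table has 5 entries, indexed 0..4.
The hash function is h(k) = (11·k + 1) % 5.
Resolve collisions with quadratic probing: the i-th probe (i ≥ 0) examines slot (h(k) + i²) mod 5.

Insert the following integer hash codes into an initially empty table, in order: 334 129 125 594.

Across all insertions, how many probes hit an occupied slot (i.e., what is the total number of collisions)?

4

334: h=0 -> slot 0
129: h=0, probe 0,1 -> slot 1
125: h=1, probe 1,2 -> slot 2
594: h=0, probe 0,1,4 -> slot 4
Table: [334, 129, 125, ∅, 594]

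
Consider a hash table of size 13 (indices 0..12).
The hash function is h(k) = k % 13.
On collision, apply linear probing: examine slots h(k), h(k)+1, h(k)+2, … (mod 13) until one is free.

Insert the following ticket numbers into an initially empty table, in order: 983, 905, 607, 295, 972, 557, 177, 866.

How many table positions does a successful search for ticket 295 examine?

3

983: h=8 → slot 8
905: h=8, probe 8,9 → slot 9
607: h=9, probe 9,10 → slot 10
295: h=9, probe 9,10,11 → slot 11
972: h=10, probe 10,11,12 → slot 12
557: h=11, probe 11,12,0 → slot 0
177: h=8, probe 8,9,10,11,12,0,1 → slot 1
866: h=8, probe 8,9,10,11,12,0,1,2 → slot 2
Table: [557, 177, 866, -, -, -, -, -, 983, 905, 607, 295, 972]
Lookup 295: h=9, probe 9,10,11 → found at 11.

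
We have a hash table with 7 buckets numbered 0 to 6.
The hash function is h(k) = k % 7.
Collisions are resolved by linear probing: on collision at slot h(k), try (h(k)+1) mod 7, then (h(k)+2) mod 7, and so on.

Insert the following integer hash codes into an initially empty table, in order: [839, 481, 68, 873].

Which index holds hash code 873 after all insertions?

839: h=6 => slot 6
481: h=5 => slot 5
68: h=5, probe 5,6,0 => slot 0
873: h=5, probe 5,6,0,1 => slot 1
Table: [68, 873, _, _, _, 481, 839]

1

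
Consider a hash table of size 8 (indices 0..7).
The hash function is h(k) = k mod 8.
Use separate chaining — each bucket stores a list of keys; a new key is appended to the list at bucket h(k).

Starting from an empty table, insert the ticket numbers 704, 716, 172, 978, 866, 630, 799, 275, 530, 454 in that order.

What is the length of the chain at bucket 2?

Insert 704: h=0, bucket 0 empty → new chain.
Insert 716: h=4, bucket 4 empty → new chain.
Insert 172: h=4, bucket 4 nonempty → append to chain.
Insert 978: h=2, bucket 2 empty → new chain.
Insert 866: h=2, bucket 2 nonempty → append to chain.
Insert 630: h=6, bucket 6 empty → new chain.
Insert 799: h=7, bucket 7 empty → new chain.
Insert 275: h=3, bucket 3 empty → new chain.
Insert 530: h=2, bucket 2 nonempty → append to chain.
Insert 454: h=6, bucket 6 nonempty → append to chain.
Final buckets:
0: 704
1: -
2: 978 -> 866 -> 530
3: 275
4: 716 -> 172
5: -
6: 630 -> 454
7: 799

3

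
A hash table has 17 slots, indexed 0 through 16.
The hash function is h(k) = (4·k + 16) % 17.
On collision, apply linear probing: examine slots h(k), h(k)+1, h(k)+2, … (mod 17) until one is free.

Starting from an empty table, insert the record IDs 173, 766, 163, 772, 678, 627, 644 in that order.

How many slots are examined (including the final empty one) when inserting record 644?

5

Insert 173: h=11, slot 11 empty => index 11.
Insert 766: h=3, slot 3 empty => index 3.
Insert 163: h=5, slot 5 empty => index 5.
Insert 772: h=10, slot 10 empty => index 10.
Insert 678: h=8, slot 8 empty => index 8.
Insert 627: h=8, slot 8 occupied => index 9.
Insert 644: h=8, slots 8,9,10,11 occupied => index 12.
Table: [∅, ∅, ∅, 766, ∅, 163, ∅, ∅, 678, 627, 772, 173, 644, ∅, ∅, ∅, ∅]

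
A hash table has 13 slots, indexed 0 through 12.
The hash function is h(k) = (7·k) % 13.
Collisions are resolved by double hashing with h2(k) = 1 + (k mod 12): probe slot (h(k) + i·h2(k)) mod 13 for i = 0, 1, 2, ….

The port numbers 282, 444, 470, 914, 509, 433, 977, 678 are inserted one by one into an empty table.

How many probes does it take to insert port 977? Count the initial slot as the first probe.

3

282 hashes to 11; slot 11 is free -> place at 11.
444 hashes to 1; slot 1 is free -> place at 1.
470 hashes to 1, h2=3; 1 taken -> place at 4.
914 hashes to 2; slot 2 is free -> place at 2.
509 hashes to 1, h2=6; 1 taken -> place at 7.
433 hashes to 2, h2=2; 2,4 taken -> place at 6.
977 hashes to 1, h2=6; 1,7 taken -> place at 0.
678 hashes to 1, h2=7; 1 taken -> place at 8.
Table: [977, 444, 914, ∅, 470, ∅, 433, 509, 678, ∅, ∅, 282, ∅]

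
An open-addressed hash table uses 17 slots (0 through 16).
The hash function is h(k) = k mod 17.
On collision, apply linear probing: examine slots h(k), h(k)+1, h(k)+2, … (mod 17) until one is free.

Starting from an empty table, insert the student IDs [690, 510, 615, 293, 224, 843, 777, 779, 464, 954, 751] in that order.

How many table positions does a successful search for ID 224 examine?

3

Insert 690: h=10, slot 10 empty -> index 10.
Insert 510: h=0, slot 0 empty -> index 0.
Insert 615: h=3, slot 3 empty -> index 3.
Insert 293: h=4, slot 4 empty -> index 4.
Insert 224: h=3, slots 3,4 occupied -> index 5.
Insert 843: h=10, slot 10 occupied -> index 11.
Insert 777: h=12, slot 12 empty -> index 12.
Insert 779: h=14, slot 14 empty -> index 14.
Insert 464: h=5, slot 5 occupied -> index 6.
Insert 954: h=2, slot 2 empty -> index 2.
Insert 751: h=3, slots 3,4,5,6 occupied -> index 7.
Table: [510, —, 954, 615, 293, 224, 464, 751, —, —, 690, 843, 777, —, 779, —, —]
Lookup 224: h=3, probe 3,4,5 → found at 5.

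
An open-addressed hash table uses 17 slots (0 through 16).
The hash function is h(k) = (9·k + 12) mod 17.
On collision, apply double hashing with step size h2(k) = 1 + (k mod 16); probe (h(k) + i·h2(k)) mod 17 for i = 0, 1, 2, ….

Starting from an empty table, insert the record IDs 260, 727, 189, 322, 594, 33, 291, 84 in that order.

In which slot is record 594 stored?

9

260 hashes to 6; slot 6 is free → place at 6.
727 hashes to 10; slot 10 is free → place at 10.
189 hashes to 13; slot 13 is free → place at 13.
322 hashes to 3; slot 3 is free → place at 3.
594 hashes to 3, h2=3; 3,6 taken → place at 9.
33 hashes to 3, h2=2; 3 taken → place at 5.
291 hashes to 13, h2=4; 13 taken → place at 0.
84 hashes to 3, h2=5; 3 taken → place at 8.
Table: [291, -, -, 322, -, 33, 260, -, 84, 594, 727, -, -, 189, -, -, -]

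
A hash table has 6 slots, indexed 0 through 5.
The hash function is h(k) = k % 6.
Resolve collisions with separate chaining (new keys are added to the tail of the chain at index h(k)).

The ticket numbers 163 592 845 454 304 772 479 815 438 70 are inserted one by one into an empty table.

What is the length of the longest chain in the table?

163 → bucket 1
592 → bucket 4
845 → bucket 5
454 → bucket 4 (collision)
304 → bucket 4 (collision)
772 → bucket 4 (collision)
479 → bucket 5 (collision)
815 → bucket 5 (collision)
438 → bucket 0
70 → bucket 4 (collision)
Final buckets:
0: 438
1: 163
2: —
3: —
4: 592 -> 454 -> 304 -> 772 -> 70
5: 845 -> 479 -> 815

5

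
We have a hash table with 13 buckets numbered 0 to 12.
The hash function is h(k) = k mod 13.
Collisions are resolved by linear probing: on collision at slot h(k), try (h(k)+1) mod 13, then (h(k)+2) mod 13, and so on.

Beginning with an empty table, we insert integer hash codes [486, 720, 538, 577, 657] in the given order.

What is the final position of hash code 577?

8

486 hashes to 5; slot 5 is free -> place at 5.
720 hashes to 5; 5 taken -> place at 6.
538 hashes to 5; 5,6 taken -> place at 7.
577 hashes to 5; 5,6,7 taken -> place at 8.
657 hashes to 7; 7,8 taken -> place at 9.
Table: [∅, ∅, ∅, ∅, ∅, 486, 720, 538, 577, 657, ∅, ∅, ∅]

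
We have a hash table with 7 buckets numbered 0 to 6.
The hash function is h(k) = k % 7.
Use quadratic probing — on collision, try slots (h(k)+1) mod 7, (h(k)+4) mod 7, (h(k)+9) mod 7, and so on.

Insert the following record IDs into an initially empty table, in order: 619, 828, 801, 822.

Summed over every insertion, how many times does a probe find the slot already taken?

3

Insert 619: h=3, slot 3 empty → index 3.
Insert 828: h=2, slot 2 empty → index 2.
Insert 801: h=3, slot 3 occupied → index 4.
Insert 822: h=3, slots 3,4 occupied → index 0.
Table: [822, -, 828, 619, 801, -, -]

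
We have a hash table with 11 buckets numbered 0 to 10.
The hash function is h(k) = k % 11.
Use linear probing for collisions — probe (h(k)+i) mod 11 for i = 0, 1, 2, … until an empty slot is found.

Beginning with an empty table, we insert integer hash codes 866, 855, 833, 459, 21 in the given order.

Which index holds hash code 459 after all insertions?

0

Insert 866: h=8, slot 8 empty -> index 8.
Insert 855: h=8, slot 8 occupied -> index 9.
Insert 833: h=8, slots 8,9 occupied -> index 10.
Insert 459: h=8, slots 8,9,10 occupied -> index 0.
Insert 21: h=10, slots 10,0 occupied -> index 1.
Table: [459, 21, —, —, —, —, —, —, 866, 855, 833]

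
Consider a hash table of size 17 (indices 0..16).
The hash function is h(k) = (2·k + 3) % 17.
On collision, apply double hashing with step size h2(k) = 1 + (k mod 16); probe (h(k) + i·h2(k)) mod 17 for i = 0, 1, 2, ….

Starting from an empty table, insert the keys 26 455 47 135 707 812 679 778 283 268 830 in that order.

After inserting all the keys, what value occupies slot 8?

26 hashes to 4; slot 4 is free → place at 4.
455 hashes to 12; slot 12 is free → place at 12.
47 hashes to 12, h2=16; 12 taken → place at 11.
135 hashes to 1; slot 1 is free → place at 1.
707 hashes to 6; slot 6 is free → place at 6.
812 hashes to 12, h2=13; 12 taken → place at 8.
679 hashes to 1, h2=8; 1 taken → place at 9.
778 hashes to 12, h2=11; 12,6 taken → place at 0.
283 hashes to 8, h2=12; 8 taken → place at 3.
268 hashes to 12, h2=13; 12,8,4,0 taken → place at 13.
830 hashes to 14; slot 14 is free → place at 14.
Table: [778, 135, _, 283, 26, _, 707, _, 812, 679, _, 47, 455, 268, 830, _, _]

812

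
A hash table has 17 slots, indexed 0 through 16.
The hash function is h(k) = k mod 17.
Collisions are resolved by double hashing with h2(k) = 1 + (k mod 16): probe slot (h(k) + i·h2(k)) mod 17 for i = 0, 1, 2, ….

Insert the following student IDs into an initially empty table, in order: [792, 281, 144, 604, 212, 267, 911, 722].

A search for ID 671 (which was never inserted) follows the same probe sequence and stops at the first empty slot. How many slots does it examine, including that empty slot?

Insert 792: h=10, slot 10 empty => index 10.
Insert 281: h=9, slot 9 empty => index 9.
Insert 144: h=8, slot 8 empty => index 8.
Insert 604: h=9, h2=13, slot 9 occupied => index 5.
Insert 212: h=8, h2=5, slot 8 occupied => index 13.
Insert 267: h=12, slot 12 empty => index 12.
Insert 911: h=10, h2=16, slots 10,9,8 occupied => index 7.
Insert 722: h=8, h2=3, slot 8 occupied => index 11.
Table: [-, -, -, -, -, 604, -, 911, 144, 281, 792, 722, 267, 212, -, -, -]
Lookup 671: h=8, h2=16, probe 8,7,6 → slot 6 empty, not found.

3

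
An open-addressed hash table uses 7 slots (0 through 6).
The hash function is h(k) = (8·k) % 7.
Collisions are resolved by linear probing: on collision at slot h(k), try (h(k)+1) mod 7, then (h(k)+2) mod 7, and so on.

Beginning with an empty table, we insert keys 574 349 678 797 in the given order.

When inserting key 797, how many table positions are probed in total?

Insert 574: h=0, slot 0 empty → index 0.
Insert 349: h=6, slot 6 empty → index 6.
Insert 678: h=6, slots 6,0 occupied → index 1.
Insert 797: h=6, slots 6,0,1 occupied → index 2.
Table: [574, 678, 797, —, —, —, 349]

4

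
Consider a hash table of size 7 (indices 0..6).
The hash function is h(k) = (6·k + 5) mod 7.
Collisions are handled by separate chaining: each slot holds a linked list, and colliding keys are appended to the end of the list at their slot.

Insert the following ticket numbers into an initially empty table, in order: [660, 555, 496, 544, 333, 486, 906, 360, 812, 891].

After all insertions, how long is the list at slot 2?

Insert 660: h=3, bucket 3 empty -> new chain.
Insert 555: h=3, bucket 3 nonempty -> append to chain.
Insert 496: h=6, bucket 6 empty -> new chain.
Insert 544: h=0, bucket 0 empty -> new chain.
Insert 333: h=1, bucket 1 empty -> new chain.
Insert 486: h=2, bucket 2 empty -> new chain.
Insert 906: h=2, bucket 2 nonempty -> append to chain.
Insert 360: h=2, bucket 2 nonempty -> append to chain.
Insert 812: h=5, bucket 5 empty -> new chain.
Insert 891: h=3, bucket 3 nonempty -> append to chain.
Final buckets:
0: 544
1: 333
2: 486 -> 906 -> 360
3: 660 -> 555 -> 891
4: _
5: 812
6: 496

3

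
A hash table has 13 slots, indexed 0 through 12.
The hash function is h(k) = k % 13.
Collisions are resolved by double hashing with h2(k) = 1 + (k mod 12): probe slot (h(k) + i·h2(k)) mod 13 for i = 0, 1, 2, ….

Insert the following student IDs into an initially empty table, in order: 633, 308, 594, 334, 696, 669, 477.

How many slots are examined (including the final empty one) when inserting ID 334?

2

633 hashes to 9; slot 9 is free → place at 9.
308 hashes to 9, h2=9; 9 taken → place at 5.
594 hashes to 9, h2=7; 9 taken → place at 3.
334 hashes to 9, h2=11; 9 taken → place at 7.
696 hashes to 7, h2=1; 7 taken → place at 8.
669 hashes to 6; slot 6 is free → place at 6.
477 hashes to 9, h2=10; 9,6,3 taken → place at 0.
Table: [477, ., ., 594, ., 308, 669, 334, 696, 633, ., ., .]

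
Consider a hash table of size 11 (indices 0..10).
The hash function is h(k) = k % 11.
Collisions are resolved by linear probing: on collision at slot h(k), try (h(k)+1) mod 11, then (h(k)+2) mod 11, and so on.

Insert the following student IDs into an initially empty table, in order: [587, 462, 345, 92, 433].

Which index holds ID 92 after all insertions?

6

587: h=4 → slot 4
462: h=0 → slot 0
345: h=4, probe 4,5 → slot 5
92: h=4, probe 4,5,6 → slot 6
433: h=4, probe 4,5,6,7 → slot 7
Table: [462, ∅, ∅, ∅, 587, 345, 92, 433, ∅, ∅, ∅]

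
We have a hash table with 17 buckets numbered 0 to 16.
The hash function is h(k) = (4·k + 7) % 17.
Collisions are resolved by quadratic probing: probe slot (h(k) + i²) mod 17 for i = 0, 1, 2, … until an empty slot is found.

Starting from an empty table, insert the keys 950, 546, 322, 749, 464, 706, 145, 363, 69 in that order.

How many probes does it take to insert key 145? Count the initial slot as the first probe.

950 hashes to 16; slot 16 is free -> place at 16.
546 hashes to 15; slot 15 is free -> place at 15.
322 hashes to 3; slot 3 is free -> place at 3.
749 hashes to 11; slot 11 is free -> place at 11.
464 hashes to 10; slot 10 is free -> place at 10.
706 hashes to 9; slot 9 is free -> place at 9.
145 hashes to 9; 9,10 taken -> place at 13.
363 hashes to 14; slot 14 is free -> place at 14.
69 hashes to 11; 11 taken -> place at 12.
Table: [., ., ., 322, ., ., ., ., ., 706, 464, 749, 69, 145, 363, 546, 950]

3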